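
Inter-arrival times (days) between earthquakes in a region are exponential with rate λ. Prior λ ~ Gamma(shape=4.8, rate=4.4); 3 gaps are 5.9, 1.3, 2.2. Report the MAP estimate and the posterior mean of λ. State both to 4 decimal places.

Σ times = 9.4. Posterior: Gamma(shape = 4.8+3 = 7.8, rate = 4.4+9.4 = 13.8).
Mode = (α−1)/β = 6.8/13.8 = 0.4928.
Mean = α/β = 7.8/13.8 = 0.5652.
Mean > mode: the posterior has a right tail.

MAP: 0.4928. Posterior mean: 0.5652.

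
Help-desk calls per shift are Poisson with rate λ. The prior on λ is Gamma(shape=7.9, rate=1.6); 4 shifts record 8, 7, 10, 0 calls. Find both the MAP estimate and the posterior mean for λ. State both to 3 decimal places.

MAP = 5.696, posterior mean = 5.875

Σ counts = 25. Posterior: Gamma(shape = 7.9+25 = 32.9, rate = 1.6+4 = 5.6).
Mode = (α−1)/β = 31.9/5.6 = 5.696.
Mean = α/β = 32.9/5.6 = 5.875.
The posterior is right-skewed, so the mean exceeds the mode.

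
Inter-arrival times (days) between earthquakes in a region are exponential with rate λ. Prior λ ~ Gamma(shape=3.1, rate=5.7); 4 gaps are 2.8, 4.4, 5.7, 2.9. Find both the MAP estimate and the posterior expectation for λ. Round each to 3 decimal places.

Σ times = 15.8. Posterior: Gamma(shape = 3.1+4 = 7.1, rate = 5.7+15.8 = 21.5).
Mode = (α−1)/β = 6.1/21.5 = 0.284.
Mean = α/β = 7.1/21.5 = 0.330.
Right-skewed posterior ⇒ mode < mean.

MAP estimate = 0.284, posterior expectation = 0.330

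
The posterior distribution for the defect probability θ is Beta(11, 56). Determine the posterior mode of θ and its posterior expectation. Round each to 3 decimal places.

Mode = (11−1)/(11+56−2) = 10/65 = 0.154.
Mean = 11/(11+56) = 11/67 = 0.164.
Mean > mode: the posterior has a right tail.

MAP = 0.154; posterior mean = 0.164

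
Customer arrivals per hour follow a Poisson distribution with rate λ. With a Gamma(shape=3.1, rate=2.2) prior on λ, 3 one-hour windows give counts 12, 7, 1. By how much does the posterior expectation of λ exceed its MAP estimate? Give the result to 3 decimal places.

Σ counts = 20. Posterior: Gamma(shape = 3.1+20 = 23.1, rate = 2.2+3 = 5.2).
Mode = (α−1)/β = 22.1/5.2 = 4.250.
Mean = α/β = 23.1/5.2 = 4.442.
Difference = 4.442 − 4.250 = 0.192.
The posterior is right-skewed, so the mean exceeds the mode.

0.192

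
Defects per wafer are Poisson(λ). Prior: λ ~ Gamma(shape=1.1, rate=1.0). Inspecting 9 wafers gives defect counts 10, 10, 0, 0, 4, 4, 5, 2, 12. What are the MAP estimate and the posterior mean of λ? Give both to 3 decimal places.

λ_MAP = 4.710, E[λ|data] = 4.810

Σ counts = 47. Posterior: Gamma(shape = 1.1+47 = 48.1, rate = 1.0+9 = 10.0).
Mode = (α−1)/β = 47.1/10.0 = 4.710.
Mean = α/β = 48.1/10.0 = 4.810.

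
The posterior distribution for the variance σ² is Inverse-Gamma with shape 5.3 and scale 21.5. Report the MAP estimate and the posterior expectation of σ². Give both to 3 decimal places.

Mode = β/(α+1) = 21.5/6.3 = 3.413.
Mean = β/(α−1) = 21.5/4.3 = 5.000.

MAP estimate = 3.413, posterior expectation = 5.000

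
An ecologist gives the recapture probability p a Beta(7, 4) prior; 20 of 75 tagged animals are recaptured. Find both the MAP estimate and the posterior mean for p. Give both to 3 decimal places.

Posterior: Beta(7+20, 4+55) = Beta(27, 59).
Mode = (27−1)/(27+59−2) = 26/84 = 0.310.
Mean = 27/(27+59) = 27/86 = 0.314.
The posterior is right-skewed, so the mean exceeds the mode.

MAP = 0.310, posterior mean = 0.314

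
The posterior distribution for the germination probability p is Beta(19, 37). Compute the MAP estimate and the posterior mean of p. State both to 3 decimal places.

Mode = (19−1)/(19+37−2) = 18/54 = 0.333.
Mean = 19/(19+37) = 19/56 = 0.339.

MAP = 0.333, posterior mean = 0.339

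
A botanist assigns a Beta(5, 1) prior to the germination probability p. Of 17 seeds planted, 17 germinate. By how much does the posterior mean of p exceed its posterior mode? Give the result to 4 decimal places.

Posterior: Beta(5+17, 1+0) = Beta(22, 1).
Since β = 1 ≤ 1 and α > 1, the Beta density is monotone increasing on [0,1]; the mode is at 1.
Mean = 22/(22+1) = 0.9565.
Difference = 0.9565 − 1.0000 = -0.0435.

-0.0435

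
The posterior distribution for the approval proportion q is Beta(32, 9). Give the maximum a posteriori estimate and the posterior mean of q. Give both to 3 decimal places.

MAP = 0.795, posterior mean = 0.780

Mode = (32−1)/(32+9−2) = 31/39 = 0.795.
Mean = 32/(32+9) = 32/41 = 0.780.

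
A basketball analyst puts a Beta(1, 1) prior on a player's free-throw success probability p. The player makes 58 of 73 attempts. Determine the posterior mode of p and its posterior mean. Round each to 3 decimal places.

Posterior: Beta(1+58, 1+15) = Beta(59, 16).
Mode = (59−1)/(59+16−2) = 58/73 = 0.795.
With a flat prior the MAP equals the MLE, 58/73.
Mean = 59/(59+16) = 59/75 = 0.787.

MAP: 0.795. Posterior mean: 0.787.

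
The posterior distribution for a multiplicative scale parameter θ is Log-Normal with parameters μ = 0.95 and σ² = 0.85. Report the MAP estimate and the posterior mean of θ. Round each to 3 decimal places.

Mode = exp(μ − σ²) = exp(0.10) = 1.105.
Mean = exp(μ + σ²/2) = exp(1.375) = 3.955.

MAP: 1.105. Posterior mean: 3.955.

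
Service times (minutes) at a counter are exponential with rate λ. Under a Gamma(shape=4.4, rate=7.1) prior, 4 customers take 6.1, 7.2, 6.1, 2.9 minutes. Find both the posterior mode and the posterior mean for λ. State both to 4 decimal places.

posterior mode = 0.2517, posterior mean = 0.2857

Σ times = 22.3. Posterior: Gamma(shape = 4.4+4 = 8.4, rate = 7.1+22.3 = 29.4).
Mode = (α−1)/β = 7.4/29.4 = 0.2517.
Mean = α/β = 8.4/29.4 = 0.2857.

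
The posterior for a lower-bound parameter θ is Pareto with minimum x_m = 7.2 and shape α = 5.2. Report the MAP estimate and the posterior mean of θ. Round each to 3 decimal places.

The Pareto density is strictly decreasing on [x_m, ∞), so the mode is x_m = 7.200.
Mean = α·x_m/(α−1) = 5.2·7.2/4.2 = 8.914.

MAP = 7.200; posterior mean = 8.914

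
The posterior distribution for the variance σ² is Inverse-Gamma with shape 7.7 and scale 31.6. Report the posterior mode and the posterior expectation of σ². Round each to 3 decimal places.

MAP: 3.632. Posterior mean: 4.716.

Mode = β/(α+1) = 31.6/8.7 = 3.632.
Mean = β/(α−1) = 31.6/6.7 = 4.716.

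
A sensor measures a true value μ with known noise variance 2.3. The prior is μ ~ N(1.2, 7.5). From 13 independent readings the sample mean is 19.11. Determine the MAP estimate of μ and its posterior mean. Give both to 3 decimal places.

Posterior for μ is Normal. Precision-weighted mean: (1/7.5·1.2 + 13/2.3·19.11) / (1/7.5 + 13/2.3) = 18.697.
A Normal posterior is symmetric, so mode = mean.

MAP = 18.697, posterior mean = 18.697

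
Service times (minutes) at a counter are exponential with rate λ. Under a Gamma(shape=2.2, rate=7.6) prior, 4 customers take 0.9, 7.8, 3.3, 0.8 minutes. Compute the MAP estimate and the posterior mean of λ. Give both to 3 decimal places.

MAP estimate = 0.255, posterior mean = 0.304

Σ times = 12.8. Posterior: Gamma(shape = 2.2+4 = 6.2, rate = 7.6+12.8 = 20.4).
Mode = (α−1)/β = 5.2/20.4 = 0.255.
Mean = α/β = 6.2/20.4 = 0.304.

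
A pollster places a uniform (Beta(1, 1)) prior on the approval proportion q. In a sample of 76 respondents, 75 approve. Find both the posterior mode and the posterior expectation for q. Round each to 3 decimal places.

posterior mode = 0.987, posterior expectation = 0.974

Posterior: Beta(1+75, 1+1) = Beta(76, 2).
Mode = (76−1)/(76+2−2) = 75/76 = 0.987.
With a flat prior the MAP equals the MLE, 75/76.
Mean = 76/(76+2) = 76/78 = 0.974.
Mode > mean: the posterior has a left tail.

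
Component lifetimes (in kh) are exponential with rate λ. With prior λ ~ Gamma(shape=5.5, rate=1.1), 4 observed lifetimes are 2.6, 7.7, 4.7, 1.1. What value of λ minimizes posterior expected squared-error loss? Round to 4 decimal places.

Σ times = 16.1. Posterior: Gamma(shape = 5.5+4 = 9.5, rate = 1.1+16.1 = 17.2).
Mode = (α−1)/β = 8.5/17.2 = 0.4942.
Mean = α/β = 9.5/17.2 = 0.5523.
Squared-error loss ⇒ the optimal estimator is the posterior mean.

0.5523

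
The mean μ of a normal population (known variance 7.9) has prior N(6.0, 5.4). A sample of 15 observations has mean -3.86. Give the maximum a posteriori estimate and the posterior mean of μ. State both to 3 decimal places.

μ_MAP = -2.984, E[μ|data] = -2.984

Posterior for μ is Normal. Precision-weighted mean: (1/5.4·6.0 + 15/7.9·-3.86) / (1/5.4 + 15/7.9) = -2.984.
A Normal posterior is symmetric, so mode = mean.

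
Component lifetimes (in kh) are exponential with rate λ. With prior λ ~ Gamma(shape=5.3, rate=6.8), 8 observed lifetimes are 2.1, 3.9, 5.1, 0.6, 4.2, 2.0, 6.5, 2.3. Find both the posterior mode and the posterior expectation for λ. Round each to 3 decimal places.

Σ times = 26.7. Posterior: Gamma(shape = 5.3+8 = 13.3, rate = 6.8+26.7 = 33.5).
Mode = (α−1)/β = 12.3/33.5 = 0.367.
Mean = α/β = 13.3/33.5 = 0.397.
The mean is pulled above the mode by the posterior's right skew.

MAP = 0.367, posterior mean = 0.397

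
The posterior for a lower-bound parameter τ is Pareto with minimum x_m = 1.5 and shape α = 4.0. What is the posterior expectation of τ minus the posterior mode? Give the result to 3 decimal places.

0.500

The Pareto density is strictly decreasing on [x_m, ∞), so the mode is x_m = 1.500.
Mean = α·x_m/(α−1) = 4.0·1.5/3.0 = 2.000.
Difference = 2.000 − 1.500 = 0.500.
The posterior is right-skewed, so the mean exceeds the mode.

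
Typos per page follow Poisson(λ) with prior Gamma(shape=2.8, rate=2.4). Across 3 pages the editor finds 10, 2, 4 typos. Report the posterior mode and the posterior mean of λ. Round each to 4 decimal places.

Σ counts = 16. Posterior: Gamma(shape = 2.8+16 = 18.8, rate = 2.4+3 = 5.4).
Mode = (α−1)/β = 17.8/5.4 = 3.2963.
Mean = α/β = 18.8/5.4 = 3.4815.

MAP = 3.2963; posterior mean = 3.4815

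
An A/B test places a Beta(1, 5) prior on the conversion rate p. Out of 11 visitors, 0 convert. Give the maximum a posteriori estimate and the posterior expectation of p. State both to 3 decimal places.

MAP = 0.000, posterior mean = 0.059

Posterior: Beta(1+0, 5+11) = Beta(1, 16).
Since α = 1 ≤ 1 and β > 1, the Beta density is monotone decreasing on [0,1]; the mode is at 0.
Mean = 1/(1+16) = 0.059.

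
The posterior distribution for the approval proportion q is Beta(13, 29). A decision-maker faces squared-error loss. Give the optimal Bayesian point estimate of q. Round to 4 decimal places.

0.3095

Mode = (13−1)/(13+29−2) = 12/40 = 0.3000.
Mean = 13/(13+29) = 13/42 = 0.3095.
Squared-error loss ⇒ the optimal estimator is the posterior mean.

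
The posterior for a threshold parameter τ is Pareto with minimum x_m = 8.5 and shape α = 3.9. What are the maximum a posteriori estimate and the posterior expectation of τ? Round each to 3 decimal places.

maximum a posteriori estimate = 8.500, posterior expectation = 11.431

The Pareto density is strictly decreasing on [x_m, ∞), so the mode is x_m = 8.500.
Mean = α·x_m/(α−1) = 3.9·8.5/2.9 = 11.431.
The posterior is right-skewed, so the mean exceeds the mode.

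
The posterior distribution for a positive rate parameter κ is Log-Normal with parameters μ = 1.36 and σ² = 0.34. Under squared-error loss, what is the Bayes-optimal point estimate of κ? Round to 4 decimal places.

4.6182

Mode = exp(μ − σ²) = exp(1.02) = 2.7732.
Mean = exp(μ + σ²/2) = exp(1.530) = 4.6182.
Squared-error loss ⇒ the optimal estimator is the posterior mean.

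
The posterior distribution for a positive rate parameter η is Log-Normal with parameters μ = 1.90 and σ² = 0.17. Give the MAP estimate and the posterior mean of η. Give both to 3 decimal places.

MAP estimate = 5.641, posterior mean = 7.279

Mode = exp(μ − σ²) = exp(1.73) = 5.641.
Mean = exp(μ + σ²/2) = exp(1.985) = 7.279.
The posterior is right-skewed, so the mean exceeds the mode.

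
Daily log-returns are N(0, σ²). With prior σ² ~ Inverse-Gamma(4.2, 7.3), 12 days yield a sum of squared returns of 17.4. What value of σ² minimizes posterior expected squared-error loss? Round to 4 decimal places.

1.7391

Posterior: Inverse-Gamma(shape = 4.2+12/2 = 10.2, scale = 7.3+17.4/2 = 16.0).
Mode = β/(α+1) = 16.0/11.2 = 1.4286.
Mean = β/(α−1) = 16.0/9.2 = 1.7391.
Squared-error loss ⇒ the optimal estimator is the posterior mean.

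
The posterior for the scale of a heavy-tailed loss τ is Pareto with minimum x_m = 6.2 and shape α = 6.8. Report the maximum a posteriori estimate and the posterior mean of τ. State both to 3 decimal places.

The Pareto density is strictly decreasing on [x_m, ∞), so the mode is x_m = 6.200.
Mean = α·x_m/(α−1) = 6.8·6.2/5.8 = 7.269.
The posterior is right-skewed, so the mean exceeds the mode.

τ_MAP = 6.200, E[τ|data] = 7.269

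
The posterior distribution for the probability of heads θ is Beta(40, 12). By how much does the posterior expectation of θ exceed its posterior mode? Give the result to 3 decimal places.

-0.011

Mode = (40−1)/(40+12−2) = 39/50 = 0.780.
Mean = 40/(40+12) = 40/52 = 0.769.
Difference = 0.769 − 0.780 = -0.011.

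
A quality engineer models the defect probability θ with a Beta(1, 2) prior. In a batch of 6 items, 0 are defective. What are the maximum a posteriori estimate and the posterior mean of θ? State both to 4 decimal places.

θ_MAP = 0.0000, E[θ|data] = 0.1111

Posterior: Beta(1+0, 2+6) = Beta(1, 8).
Since α = 1 ≤ 1 and β > 1, the Beta density is monotone decreasing on [0,1]; the mode is at 0.
Mean = 1/(1+8) = 0.1111.
The posterior is right-skewed, so the mean exceeds the mode.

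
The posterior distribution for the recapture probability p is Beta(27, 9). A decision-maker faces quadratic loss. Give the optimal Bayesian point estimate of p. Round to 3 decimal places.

Mode = (27−1)/(27+9−2) = 26/34 = 0.765.
Mean = 27/(27+9) = 27/36 = 0.750.
Quadratic loss ⇒ the optimal estimator is the posterior mean.

0.750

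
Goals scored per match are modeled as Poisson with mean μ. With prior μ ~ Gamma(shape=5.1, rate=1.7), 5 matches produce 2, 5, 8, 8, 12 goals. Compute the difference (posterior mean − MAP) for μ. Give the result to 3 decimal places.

0.149

Σ counts = 35. Posterior: Gamma(shape = 5.1+35 = 40.1, rate = 1.7+5 = 6.7).
Mode = (α−1)/β = 39.1/6.7 = 5.836.
Mean = α/β = 40.1/6.7 = 5.985.
Difference = 5.985 − 5.836 = 0.149.
Mean > mode: the posterior has a right tail.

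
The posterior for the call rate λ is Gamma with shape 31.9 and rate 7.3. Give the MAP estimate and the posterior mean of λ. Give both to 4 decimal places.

MAP = 4.2329; posterior mean = 4.3699

Mode = (α−1)/β = 30.9/7.3 = 4.2329.
Mean = α/β = 31.9/7.3 = 4.3699.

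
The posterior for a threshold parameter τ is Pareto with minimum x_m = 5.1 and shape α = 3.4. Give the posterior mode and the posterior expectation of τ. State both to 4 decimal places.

MAP = 5.1000, posterior mean = 7.2250

The Pareto density is strictly decreasing on [x_m, ∞), so the mode is x_m = 5.1000.
Mean = α·x_m/(α−1) = 3.4·5.1/2.4 = 7.2250.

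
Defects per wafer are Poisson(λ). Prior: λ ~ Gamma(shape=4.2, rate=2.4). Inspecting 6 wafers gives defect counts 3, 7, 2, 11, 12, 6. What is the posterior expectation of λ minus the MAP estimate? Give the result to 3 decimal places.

Σ counts = 41. Posterior: Gamma(shape = 4.2+41 = 45.2, rate = 2.4+6 = 8.4).
Mode = (α−1)/β = 44.2/8.4 = 5.262.
Mean = α/β = 45.2/8.4 = 5.381.
Difference = 5.381 − 5.262 = 0.119.
Right-skewed posterior ⇒ mode < mean.

0.119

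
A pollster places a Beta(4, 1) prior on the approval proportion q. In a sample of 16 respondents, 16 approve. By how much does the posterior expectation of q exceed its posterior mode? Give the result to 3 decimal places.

Posterior: Beta(4+16, 1+0) = Beta(20, 1).
Since β = 1 ≤ 1 and α > 1, the Beta density is monotone increasing on [0,1]; the mode is at 1.
Mean = 20/(20+1) = 0.952.
Difference = 0.952 − 1.000 = -0.048.
The mean is pulled below the mode by the posterior's left skew.

-0.048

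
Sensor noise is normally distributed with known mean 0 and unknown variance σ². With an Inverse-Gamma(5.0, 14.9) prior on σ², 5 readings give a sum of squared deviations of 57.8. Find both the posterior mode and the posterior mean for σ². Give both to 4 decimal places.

MAP = 5.1529, posterior mean = 6.7385

Posterior: Inverse-Gamma(shape = 5.0+5/2 = 7.5, scale = 14.9+57.8/2 = 43.8).
Mode = β/(α+1) = 43.8/8.5 = 5.1529.
Mean = β/(α−1) = 43.8/6.5 = 6.7385.
Right-skewed posterior ⇒ mode < mean.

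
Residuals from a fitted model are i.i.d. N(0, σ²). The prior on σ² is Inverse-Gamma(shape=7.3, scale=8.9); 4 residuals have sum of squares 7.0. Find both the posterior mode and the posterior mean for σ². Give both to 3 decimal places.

MAP: 1.204. Posterior mean: 1.494.

Posterior: Inverse-Gamma(shape = 7.3+4/2 = 9.3, scale = 8.9+7.0/2 = 12.4).
Mode = β/(α+1) = 12.4/10.3 = 1.204.
Mean = β/(α−1) = 12.4/8.3 = 1.494.
The mean is pulled above the mode by the posterior's right skew.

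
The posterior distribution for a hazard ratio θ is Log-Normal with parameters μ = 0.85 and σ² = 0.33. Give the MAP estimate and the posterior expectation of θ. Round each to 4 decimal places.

Mode = exp(μ − σ²) = exp(0.52) = 1.6820.
Mean = exp(μ + σ²/2) = exp(1.015) = 2.7594.

MAP: 1.6820. Posterior mean: 2.7594.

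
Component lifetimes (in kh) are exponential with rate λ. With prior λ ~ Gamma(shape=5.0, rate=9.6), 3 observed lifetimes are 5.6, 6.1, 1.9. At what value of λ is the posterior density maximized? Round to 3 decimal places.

Σ times = 13.6. Posterior: Gamma(shape = 5.0+3 = 8.0, rate = 9.6+13.6 = 23.2).
Mode = (α−1)/β = 7.0/23.2 = 0.302.
Mean = α/β = 8.0/23.2 = 0.345.
This is the posterior mode — the MAP estimate.

0.302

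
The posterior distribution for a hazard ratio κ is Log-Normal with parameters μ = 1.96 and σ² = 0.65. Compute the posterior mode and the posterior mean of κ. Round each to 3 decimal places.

Mode = exp(μ − σ²) = exp(1.31) = 3.706.
Mean = exp(μ + σ²/2) = exp(2.285) = 9.826.
Right-skewed posterior ⇒ mode < mean.

MAP: 3.706. Posterior mean: 9.826.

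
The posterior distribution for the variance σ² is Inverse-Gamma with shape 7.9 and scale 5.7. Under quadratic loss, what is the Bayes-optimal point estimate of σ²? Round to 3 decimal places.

Mode = β/(α+1) = 5.7/8.9 = 0.640.
Mean = β/(α−1) = 5.7/6.9 = 0.826.
Quadratic loss ⇒ the optimal estimator is the posterior mean.

0.826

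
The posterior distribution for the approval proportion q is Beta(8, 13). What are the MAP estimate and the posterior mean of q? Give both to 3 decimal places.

q_MAP = 0.368, E[q|data] = 0.381

Mode = (8−1)/(8+13−2) = 7/19 = 0.368.
Mean = 8/(8+13) = 8/21 = 0.381.
The posterior is right-skewed, so the mean exceeds the mode.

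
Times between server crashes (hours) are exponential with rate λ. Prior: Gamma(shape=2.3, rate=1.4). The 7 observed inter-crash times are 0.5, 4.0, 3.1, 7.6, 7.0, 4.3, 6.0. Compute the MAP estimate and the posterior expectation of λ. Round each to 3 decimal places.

Σ times = 32.5. Posterior: Gamma(shape = 2.3+7 = 9.3, rate = 1.4+32.5 = 33.9).
Mode = (α−1)/β = 8.3/33.9 = 0.245.
Mean = α/β = 9.3/33.9 = 0.274.
The mean is pulled above the mode by the posterior's right skew.

MAP = 0.245, posterior mean = 0.274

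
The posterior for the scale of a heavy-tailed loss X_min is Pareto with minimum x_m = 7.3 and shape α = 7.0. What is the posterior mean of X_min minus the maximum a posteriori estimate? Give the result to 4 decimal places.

The Pareto density is strictly decreasing on [x_m, ∞), so the mode is x_m = 7.3000.
Mean = α·x_m/(α−1) = 7.0·7.3/6.0 = 8.5167.
Difference = 8.5167 − 7.3000 = 1.2167.

1.2167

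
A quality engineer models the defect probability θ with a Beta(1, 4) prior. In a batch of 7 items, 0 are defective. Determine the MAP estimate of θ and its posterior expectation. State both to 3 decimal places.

Posterior: Beta(1+0, 4+7) = Beta(1, 11).
Since α = 1 ≤ 1 and β > 1, the Beta density is monotone decreasing on [0,1]; the mode is at 0.
Mean = 1/(1+11) = 0.083.
The mean is pulled above the mode by the posterior's right skew.

MAP estimate = 0.000, posterior expectation = 0.083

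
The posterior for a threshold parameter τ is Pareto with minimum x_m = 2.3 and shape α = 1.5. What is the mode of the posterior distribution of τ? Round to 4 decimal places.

2.3000

The Pareto density is strictly decreasing on [x_m, ∞), so the mode is x_m = 2.3000.
Mean = α·x_m/(α−1) = 1.5·2.3/0.5 = 6.9000.
This is the posterior mode — the MAP estimate.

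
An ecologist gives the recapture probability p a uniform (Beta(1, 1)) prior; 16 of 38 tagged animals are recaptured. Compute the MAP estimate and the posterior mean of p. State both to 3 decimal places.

Posterior: Beta(1+16, 1+22) = Beta(17, 23).
Mode = (17−1)/(17+23−2) = 16/38 = 0.421.
With a flat prior the MAP equals the MLE, 16/38.
Mean = 17/(17+23) = 17/40 = 0.425.

MAP estimate = 0.421, posterior mean = 0.425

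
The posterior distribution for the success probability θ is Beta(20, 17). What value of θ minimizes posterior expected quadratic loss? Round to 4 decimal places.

0.5405

Mode = (20−1)/(20+17−2) = 19/35 = 0.5429.
Mean = 20/(20+17) = 20/37 = 0.5405.
Quadratic loss ⇒ the optimal estimator is the posterior mean.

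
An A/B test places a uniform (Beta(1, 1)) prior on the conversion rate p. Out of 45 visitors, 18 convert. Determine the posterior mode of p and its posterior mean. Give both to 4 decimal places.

Posterior: Beta(1+18, 1+27) = Beta(19, 28).
Mode = (19−1)/(19+28−2) = 18/45 = 0.4000.
With a flat prior the MAP equals the MLE, 18/45.
Mean = 19/(19+28) = 19/47 = 0.4043.

MAP: 0.4000. Posterior mean: 0.4043.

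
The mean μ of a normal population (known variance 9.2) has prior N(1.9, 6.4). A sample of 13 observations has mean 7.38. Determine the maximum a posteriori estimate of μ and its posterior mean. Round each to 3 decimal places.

μ_MAP = 6.834, E[μ|data] = 6.834

Posterior for μ is Normal. Precision-weighted mean: (1/6.4·1.9 + 13/9.2·7.38) / (1/6.4 + 13/9.2) = 6.834.
A Normal posterior is symmetric, so mode = mean.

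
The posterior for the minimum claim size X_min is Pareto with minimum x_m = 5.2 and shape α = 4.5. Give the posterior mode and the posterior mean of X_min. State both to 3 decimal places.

The Pareto density is strictly decreasing on [x_m, ∞), so the mode is x_m = 5.200.
Mean = α·x_m/(α−1) = 4.5·5.2/3.5 = 6.686.

posterior mode = 5.200, posterior mean = 6.686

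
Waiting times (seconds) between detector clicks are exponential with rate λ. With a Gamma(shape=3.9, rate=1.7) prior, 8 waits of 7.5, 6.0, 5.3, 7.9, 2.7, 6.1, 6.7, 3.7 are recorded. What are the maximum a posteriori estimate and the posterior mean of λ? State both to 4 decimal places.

MAP: 0.2290. Posterior mean: 0.2500.

Σ times = 45.9. Posterior: Gamma(shape = 3.9+8 = 11.9, rate = 1.7+45.9 = 47.6).
Mode = (α−1)/β = 10.9/47.6 = 0.2290.
Mean = α/β = 11.9/47.6 = 0.2500.
Mean > mode: the posterior has a right tail.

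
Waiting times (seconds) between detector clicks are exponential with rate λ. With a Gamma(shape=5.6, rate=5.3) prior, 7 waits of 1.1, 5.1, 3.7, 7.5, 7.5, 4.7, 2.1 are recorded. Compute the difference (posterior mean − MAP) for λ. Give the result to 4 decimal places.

Σ times = 31.7. Posterior: Gamma(shape = 5.6+7 = 12.6, rate = 5.3+31.7 = 37.0).
Mode = (α−1)/β = 11.6/37.0 = 0.3135.
Mean = α/β = 12.6/37.0 = 0.3405.
Difference = 0.3405 − 0.3135 = 0.0270.
The mean is pulled above the mode by the posterior's right skew.

0.0270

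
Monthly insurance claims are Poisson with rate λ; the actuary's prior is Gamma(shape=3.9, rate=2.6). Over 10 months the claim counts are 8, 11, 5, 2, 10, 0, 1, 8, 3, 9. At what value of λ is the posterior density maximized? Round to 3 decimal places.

4.754

Σ counts = 57. Posterior: Gamma(shape = 3.9+57 = 60.9, rate = 2.6+10 = 12.6).
Mode = (α−1)/β = 59.9/12.6 = 4.754.
Mean = α/β = 60.9/12.6 = 4.833.
This is the posterior mode — the MAP estimate.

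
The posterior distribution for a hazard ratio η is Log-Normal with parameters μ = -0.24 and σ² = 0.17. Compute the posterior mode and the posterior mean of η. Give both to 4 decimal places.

η_MAP = 0.6637, E[η|data] = 0.8564

Mode = exp(μ − σ²) = exp(-0.41) = 0.6637.
Mean = exp(μ + σ²/2) = exp(-0.155) = 0.8564.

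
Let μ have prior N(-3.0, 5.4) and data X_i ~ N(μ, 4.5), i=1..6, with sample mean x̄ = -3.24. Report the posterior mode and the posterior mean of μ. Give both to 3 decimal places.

MAP: -3.211. Posterior mean: -3.211.

Posterior for μ is Normal. Precision-weighted mean: (1/5.4·-3.0 + 6/4.5·-3.24) / (1/5.4 + 6/4.5) = -3.211.
A Normal posterior is symmetric, so mode = mean.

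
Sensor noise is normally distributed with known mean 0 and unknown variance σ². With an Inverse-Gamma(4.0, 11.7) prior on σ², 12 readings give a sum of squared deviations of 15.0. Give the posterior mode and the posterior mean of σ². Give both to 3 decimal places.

Posterior: Inverse-Gamma(shape = 4.0+12/2 = 10.0, scale = 11.7+15.0/2 = 19.2).
Mode = β/(α+1) = 19.2/11.0 = 1.745.
Mean = β/(α−1) = 19.2/9.0 = 2.133.
Mean > mode: the posterior has a right tail.

MAP: 1.745. Posterior mean: 2.133.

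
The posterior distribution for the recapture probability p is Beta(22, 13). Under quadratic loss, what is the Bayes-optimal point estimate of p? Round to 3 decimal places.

Mode = (22−1)/(22+13−2) = 21/33 = 0.636.
Mean = 22/(22+13) = 22/35 = 0.629.
Quadratic loss ⇒ the optimal estimator is the posterior mean.

0.629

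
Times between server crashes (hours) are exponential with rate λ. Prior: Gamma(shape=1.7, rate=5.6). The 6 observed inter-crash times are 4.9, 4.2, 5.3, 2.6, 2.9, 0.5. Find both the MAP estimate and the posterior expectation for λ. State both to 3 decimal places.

λ_MAP = 0.258, E[λ|data] = 0.296

Σ times = 20.4. Posterior: Gamma(shape = 1.7+6 = 7.7, rate = 5.6+20.4 = 26.0).
Mode = (α−1)/β = 6.7/26.0 = 0.258.
Mean = α/β = 7.7/26.0 = 0.296.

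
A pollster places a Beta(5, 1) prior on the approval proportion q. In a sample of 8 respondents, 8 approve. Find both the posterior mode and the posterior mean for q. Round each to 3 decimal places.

Posterior: Beta(5+8, 1+0) = Beta(13, 1).
Since β = 1 ≤ 1 and α > 1, the Beta density is monotone increasing on [0,1]; the mode is at 1.
Mean = 13/(13+1) = 0.929.
The posterior is left-skewed, so the mode exceeds the mean.

MAP = 1.000, posterior mean = 0.929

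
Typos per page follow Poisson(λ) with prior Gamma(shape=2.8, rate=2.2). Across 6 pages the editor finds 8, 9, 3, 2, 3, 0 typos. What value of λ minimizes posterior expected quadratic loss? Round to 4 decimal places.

Σ counts = 25. Posterior: Gamma(shape = 2.8+25 = 27.8, rate = 2.2+6 = 8.2).
Mode = (α−1)/β = 26.8/8.2 = 3.2683.
Mean = α/β = 27.8/8.2 = 3.3902.
Quadratic loss ⇒ the optimal estimator is the posterior mean.

3.3902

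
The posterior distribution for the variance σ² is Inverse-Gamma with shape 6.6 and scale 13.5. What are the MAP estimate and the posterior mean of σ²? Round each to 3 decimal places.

MAP: 1.776. Posterior mean: 2.411.

Mode = β/(α+1) = 13.5/7.6 = 1.776.
Mean = β/(α−1) = 13.5/5.6 = 2.411.
Right-skewed posterior ⇒ mode < mean.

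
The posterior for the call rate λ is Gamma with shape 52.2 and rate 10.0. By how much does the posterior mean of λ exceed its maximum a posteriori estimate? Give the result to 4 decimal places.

0.1000

Mode = (α−1)/β = 51.2/10.0 = 5.1200.
Mean = α/β = 52.2/10.0 = 5.2200.
Difference = 5.2200 − 5.1200 = 0.1000.
Mean > mode: the posterior has a right tail.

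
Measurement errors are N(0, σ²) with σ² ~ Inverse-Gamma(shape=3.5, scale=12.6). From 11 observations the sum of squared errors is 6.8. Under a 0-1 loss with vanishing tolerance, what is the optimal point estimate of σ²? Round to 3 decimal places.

1.600

Posterior: Inverse-Gamma(shape = 3.5+11/2 = 9.0, scale = 12.6+6.8/2 = 16.0).
Mode = β/(α+1) = 16.0/10.0 = 1.600.
Mean = β/(α−1) = 16.0/8.0 = 2.000.
This is the posterior mode — the MAP estimate.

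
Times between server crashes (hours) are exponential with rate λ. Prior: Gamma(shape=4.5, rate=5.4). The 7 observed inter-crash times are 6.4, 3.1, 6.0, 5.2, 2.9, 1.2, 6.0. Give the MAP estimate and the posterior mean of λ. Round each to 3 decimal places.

MAP estimate = 0.290, posterior mean = 0.318

Σ times = 30.8. Posterior: Gamma(shape = 4.5+7 = 11.5, rate = 5.4+30.8 = 36.2).
Mode = (α−1)/β = 10.5/36.2 = 0.290.
Mean = α/β = 11.5/36.2 = 0.318.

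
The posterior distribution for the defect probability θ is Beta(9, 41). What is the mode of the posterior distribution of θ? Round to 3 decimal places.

Mode = (9−1)/(9+41−2) = 8/48 = 0.167.
Mean = 9/(9+41) = 9/50 = 0.180.
This is the posterior mode — the MAP estimate.

0.167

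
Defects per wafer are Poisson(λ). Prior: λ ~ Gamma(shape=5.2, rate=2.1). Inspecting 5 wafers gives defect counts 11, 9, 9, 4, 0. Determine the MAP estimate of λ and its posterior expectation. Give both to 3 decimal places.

Σ counts = 33. Posterior: Gamma(shape = 5.2+33 = 38.2, rate = 2.1+5 = 7.1).
Mode = (α−1)/β = 37.2/7.1 = 5.239.
Mean = α/β = 38.2/7.1 = 5.380.
The mean is pulled above the mode by the posterior's right skew.

MAP = 5.239, posterior mean = 5.380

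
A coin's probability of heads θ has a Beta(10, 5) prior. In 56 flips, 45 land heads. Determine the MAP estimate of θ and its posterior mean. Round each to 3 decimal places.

Posterior: Beta(10+45, 5+11) = Beta(55, 16).
Mode = (55−1)/(55+16−2) = 54/69 = 0.783.
Mean = 55/(55+16) = 55/71 = 0.775.
Left-skewed posterior ⇒ mean < mode.

MAP estimate = 0.783, posterior mean = 0.775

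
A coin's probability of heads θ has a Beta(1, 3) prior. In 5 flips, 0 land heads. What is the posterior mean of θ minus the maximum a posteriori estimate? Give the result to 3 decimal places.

0.111

Posterior: Beta(1+0, 3+5) = Beta(1, 8).
Since α = 1 ≤ 1 and β > 1, the Beta density is monotone decreasing on [0,1]; the mode is at 0.
Mean = 1/(1+8) = 0.111.
Difference = 0.111 − 0.000 = 0.111.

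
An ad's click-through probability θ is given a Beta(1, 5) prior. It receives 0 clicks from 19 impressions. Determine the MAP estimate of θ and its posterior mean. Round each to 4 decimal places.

MAP = 0.0000, posterior mean = 0.0400

Posterior: Beta(1+0, 5+19) = Beta(1, 24).
Since α = 1 ≤ 1 and β > 1, the Beta density is monotone decreasing on [0,1]; the mode is at 0.
Mean = 1/(1+24) = 0.0400.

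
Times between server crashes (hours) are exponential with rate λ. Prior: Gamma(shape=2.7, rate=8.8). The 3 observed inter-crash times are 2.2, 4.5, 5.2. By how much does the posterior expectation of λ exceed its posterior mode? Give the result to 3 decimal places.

0.048

Σ times = 11.9. Posterior: Gamma(shape = 2.7+3 = 5.7, rate = 8.8+11.9 = 20.7).
Mode = (α−1)/β = 4.7/20.7 = 0.227.
Mean = α/β = 5.7/20.7 = 0.275.
Difference = 0.275 − 0.227 = 0.048.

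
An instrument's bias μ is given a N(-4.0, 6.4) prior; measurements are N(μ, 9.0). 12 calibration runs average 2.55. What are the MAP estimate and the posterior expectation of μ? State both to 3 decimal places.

μ_MAP = 1.863, E[μ|data] = 1.863

Posterior for μ is Normal. Precision-weighted mean: (1/6.4·-4.0 + 12/9.0·2.55) / (1/6.4 + 12/9.0) = 1.863.
A Normal posterior is symmetric, so mode = mean.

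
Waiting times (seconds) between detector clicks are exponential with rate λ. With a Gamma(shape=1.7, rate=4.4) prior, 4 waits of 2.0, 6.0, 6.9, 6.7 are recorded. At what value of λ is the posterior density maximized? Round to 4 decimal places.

Σ times = 21.6. Posterior: Gamma(shape = 1.7+4 = 5.7, rate = 4.4+21.6 = 26.0).
Mode = (α−1)/β = 4.7/26.0 = 0.1808.
Mean = α/β = 5.7/26.0 = 0.2192.
This is the posterior mode — the MAP estimate.

0.1808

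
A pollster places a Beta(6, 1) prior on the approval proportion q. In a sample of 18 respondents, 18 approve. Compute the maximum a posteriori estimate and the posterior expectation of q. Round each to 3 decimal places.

Posterior: Beta(6+18, 1+0) = Beta(24, 1).
Since β = 1 ≤ 1 and α > 1, the Beta density is monotone increasing on [0,1]; the mode is at 1.
Mean = 24/(24+1) = 0.960.
The mean is pulled below the mode by the posterior's left skew.

maximum a posteriori estimate = 1.000, posterior expectation = 0.960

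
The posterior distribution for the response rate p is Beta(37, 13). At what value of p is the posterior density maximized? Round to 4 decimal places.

0.7500

Mode = (37−1)/(37+13−2) = 36/48 = 0.7500.
Mean = 37/(37+13) = 37/50 = 0.7400.
This is the posterior mode — the MAP estimate.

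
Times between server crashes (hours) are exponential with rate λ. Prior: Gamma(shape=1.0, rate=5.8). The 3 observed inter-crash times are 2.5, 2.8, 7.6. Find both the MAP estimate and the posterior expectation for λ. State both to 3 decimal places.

Σ times = 12.9. Posterior: Gamma(shape = 1.0+3 = 4.0, rate = 5.8+12.9 = 18.7).
Mode = (α−1)/β = 3.0/18.7 = 0.160.
Mean = α/β = 4.0/18.7 = 0.214.

MAP: 0.160. Posterior mean: 0.214.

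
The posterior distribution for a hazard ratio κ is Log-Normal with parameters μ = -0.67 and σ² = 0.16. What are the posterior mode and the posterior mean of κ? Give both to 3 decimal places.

Mode = exp(μ − σ²) = exp(-0.83) = 0.436.
Mean = exp(μ + σ²/2) = exp(-0.590) = 0.554.
Right-skewed posterior ⇒ mode < mean.

MAP = 0.436, posterior mean = 0.554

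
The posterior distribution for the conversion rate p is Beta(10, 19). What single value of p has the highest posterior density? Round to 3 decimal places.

0.333

Mode = (10−1)/(10+19−2) = 9/27 = 0.333.
Mean = 10/(10+19) = 10/29 = 0.345.
This is the posterior mode — the MAP estimate.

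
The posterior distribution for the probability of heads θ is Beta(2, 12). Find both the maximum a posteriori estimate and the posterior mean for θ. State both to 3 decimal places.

MAP = 0.083; posterior mean = 0.143

Mode = (2−1)/(2+12−2) = 1/12 = 0.083.
Mean = 2/(2+12) = 2/14 = 0.143.
Mean > mode: the posterior has a right tail.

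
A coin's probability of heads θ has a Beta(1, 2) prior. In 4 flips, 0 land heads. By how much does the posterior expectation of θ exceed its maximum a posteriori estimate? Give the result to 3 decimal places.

0.143

Posterior: Beta(1+0, 2+4) = Beta(1, 6).
Since α = 1 ≤ 1 and β > 1, the Beta density is monotone decreasing on [0,1]; the mode is at 0.
Mean = 1/(1+6) = 0.143.
Difference = 0.143 − 0.000 = 0.143.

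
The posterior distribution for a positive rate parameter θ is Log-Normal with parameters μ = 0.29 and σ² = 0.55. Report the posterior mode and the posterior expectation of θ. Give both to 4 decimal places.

Mode = exp(μ − σ²) = exp(-0.26) = 0.7711.
Mean = exp(μ + σ²/2) = exp(0.565) = 1.7594.

θ_MAP = 0.7711, E[θ|data] = 1.7594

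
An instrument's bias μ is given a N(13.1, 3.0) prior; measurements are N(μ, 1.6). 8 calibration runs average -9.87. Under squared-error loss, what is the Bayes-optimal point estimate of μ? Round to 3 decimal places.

Posterior for μ is Normal. Precision-weighted mean: (1/3.0·13.1 + 8/1.6·-9.87) / (1/3.0 + 8/1.6) = -8.434.
A Normal posterior is symmetric, so mode = mean.
Squared-error loss ⇒ the optimal estimator is the posterior mean.

-8.434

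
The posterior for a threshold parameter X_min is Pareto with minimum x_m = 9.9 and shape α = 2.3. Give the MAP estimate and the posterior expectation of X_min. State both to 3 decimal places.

X_min_MAP = 9.900, E[X_min|data] = 17.515

The Pareto density is strictly decreasing on [x_m, ∞), so the mode is x_m = 9.900.
Mean = α·x_m/(α−1) = 2.3·9.9/1.3 = 17.515.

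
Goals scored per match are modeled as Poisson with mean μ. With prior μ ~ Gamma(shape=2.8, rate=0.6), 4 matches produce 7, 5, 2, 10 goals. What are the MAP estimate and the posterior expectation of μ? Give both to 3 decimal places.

Σ counts = 24. Posterior: Gamma(shape = 2.8+24 = 26.8, rate = 0.6+4 = 4.6).
Mode = (α−1)/β = 25.8/4.6 = 5.609.
Mean = α/β = 26.8/4.6 = 5.826.
The posterior is right-skewed, so the mean exceeds the mode.

MAP = 5.609, posterior mean = 5.826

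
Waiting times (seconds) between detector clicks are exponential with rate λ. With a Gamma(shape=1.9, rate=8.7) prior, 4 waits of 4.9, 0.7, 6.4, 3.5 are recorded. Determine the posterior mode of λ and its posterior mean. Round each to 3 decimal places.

MAP: 0.202. Posterior mean: 0.244.

Σ times = 15.5. Posterior: Gamma(shape = 1.9+4 = 5.9, rate = 8.7+15.5 = 24.2).
Mode = (α−1)/β = 4.9/24.2 = 0.202.
Mean = α/β = 5.9/24.2 = 0.244.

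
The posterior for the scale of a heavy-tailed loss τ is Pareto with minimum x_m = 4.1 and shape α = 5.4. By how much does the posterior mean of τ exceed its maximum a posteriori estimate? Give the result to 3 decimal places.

The Pareto density is strictly decreasing on [x_m, ∞), so the mode is x_m = 4.100.
Mean = α·x_m/(α−1) = 5.4·4.1/4.4 = 5.032.
Difference = 5.032 − 4.100 = 0.932.
Mean > mode: the posterior has a right tail.

0.932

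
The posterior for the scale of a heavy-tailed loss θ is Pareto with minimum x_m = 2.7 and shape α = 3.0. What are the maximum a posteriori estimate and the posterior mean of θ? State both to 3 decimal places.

θ_MAP = 2.700, E[θ|data] = 4.050

The Pareto density is strictly decreasing on [x_m, ∞), so the mode is x_m = 2.700.
Mean = α·x_m/(α−1) = 3.0·2.7/2.0 = 4.050.
Mean > mode: the posterior has a right tail.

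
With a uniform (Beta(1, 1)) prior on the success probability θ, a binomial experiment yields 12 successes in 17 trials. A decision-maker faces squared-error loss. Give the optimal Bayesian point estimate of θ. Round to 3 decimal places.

0.684

Posterior: Beta(1+12, 1+5) = Beta(13, 6).
Mode = (13−1)/(13+6−2) = 12/17 = 0.706.
Mean = 13/(13+6) = 13/19 = 0.684.
Squared-error loss ⇒ the optimal estimator is the posterior mean.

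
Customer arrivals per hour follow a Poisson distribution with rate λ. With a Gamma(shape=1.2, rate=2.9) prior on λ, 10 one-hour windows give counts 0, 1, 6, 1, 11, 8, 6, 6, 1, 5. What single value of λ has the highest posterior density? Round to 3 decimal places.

Σ counts = 45. Posterior: Gamma(shape = 1.2+45 = 46.2, rate = 2.9+10 = 12.9).
Mode = (α−1)/β = 45.2/12.9 = 3.504.
Mean = α/β = 46.2/12.9 = 3.581.
This is the posterior mode — the MAP estimate.

3.504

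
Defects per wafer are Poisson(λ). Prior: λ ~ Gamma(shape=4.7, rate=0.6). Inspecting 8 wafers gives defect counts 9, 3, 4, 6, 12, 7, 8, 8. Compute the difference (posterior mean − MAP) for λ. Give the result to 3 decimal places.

Σ counts = 57. Posterior: Gamma(shape = 4.7+57 = 61.7, rate = 0.6+8 = 8.6).
Mode = (α−1)/β = 60.7/8.6 = 7.058.
Mean = α/β = 61.7/8.6 = 7.174.
Difference = 7.174 − 7.058 = 0.116.
The mean is pulled above the mode by the posterior's right skew.

0.116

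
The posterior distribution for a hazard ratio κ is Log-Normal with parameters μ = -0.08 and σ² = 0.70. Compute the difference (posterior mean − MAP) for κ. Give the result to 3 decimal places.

Mode = exp(μ − σ²) = exp(-0.78) = 0.458.
Mean = exp(μ + σ²/2) = exp(0.270) = 1.310.
Difference = 1.310 − 0.458 = 0.852.
Mean > mode: the posterior has a right tail.

0.852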